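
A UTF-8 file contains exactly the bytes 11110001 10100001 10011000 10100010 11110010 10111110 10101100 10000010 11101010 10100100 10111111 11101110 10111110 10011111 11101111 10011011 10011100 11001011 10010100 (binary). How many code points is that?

Byte at offset 0: 0xF1 = 11110001 → 4-byte char (#1). Advance 4.
Byte at offset 4: 0xF2 = 11110010 → 4-byte char (#2). Advance 4.
Byte at offset 8: 0xEA = 11101010 → 3-byte char (#3). Advance 3.
Byte at offset 11: 0xEE = 11101110 → 3-byte char (#4). Advance 3.
Byte at offset 14: 0xEF = 11101111 → 3-byte char (#5). Advance 3.
Byte at offset 17: 0xCB = 11001011 → 2-byte char (#6). Advance 2.
Reached end at offset 19 after 6 code points.

6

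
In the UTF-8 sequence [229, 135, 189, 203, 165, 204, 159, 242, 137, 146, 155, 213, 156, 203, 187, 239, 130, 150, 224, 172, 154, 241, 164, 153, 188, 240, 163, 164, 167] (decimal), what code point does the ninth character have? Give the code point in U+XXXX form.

U+6467C

Offset 0: leading byte 0xE5 = 11100101 → 3-byte char #1 = E5 87 BD.
Offset 3: leading byte 0xCB = 11001011 → 2-byte char #2 = CB A5.
Offset 5: leading byte 0xCC = 11001100 → 2-byte char #3 = CC 9F.
Offset 7: leading byte 0xF2 = 11110010 → 4-byte char #4 = F2 89 92 9B.
Offset 11: leading byte 0xD5 = 11010101 → 2-byte char #5 = D5 9C.
Offset 13: leading byte 0xCB = 11001011 → 2-byte char #6 = CB BB.
Offset 15: leading byte 0xEF = 11101111 → 3-byte char #7 = EF 82 96.
Offset 18: leading byte 0xE0 = 11100000 → 3-byte char #8 = E0 AC 9A.
Offset 21: leading byte 0xF1 = 11110001 → 4-byte char #9 = F1 A4 99 BC.
Leading byte 0xF1 = 11110001 matches 11110xxx → 4-byte sequence.
Byte 1: 0xF1 = 11110001, payload 001 (3 bits).
Byte 2: 0xA4 = 10100100 (10xxxxxx ✓), payload 100100.
Byte 3: 0x99 = 10011001 (10xxxxxx ✓), payload 011001.
Byte 4: 0xBC = 10111100 (10xxxxxx ✓), payload 111100.
Concatenate: 001100100011001111100 = 0x6467C (21 bits → U+6467C).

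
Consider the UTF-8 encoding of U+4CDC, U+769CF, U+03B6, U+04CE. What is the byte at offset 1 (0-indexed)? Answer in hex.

0xB3

U+4CDC → 3-byte form E4 B3 9C at offsets 0–2.
Offset 1 falls in char 1's range; it's byte 2 of E4 B3 9C = 0xB3.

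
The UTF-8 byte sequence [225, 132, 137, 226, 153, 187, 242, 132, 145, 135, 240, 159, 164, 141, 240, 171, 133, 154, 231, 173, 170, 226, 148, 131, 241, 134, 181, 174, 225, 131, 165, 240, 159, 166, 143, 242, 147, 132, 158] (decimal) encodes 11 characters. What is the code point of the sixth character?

U+7B6A

Offset 0: leading byte 0xE1 = 11100001 → 3-byte char #1 = E1 84 89.
Offset 3: leading byte 0xE2 = 11100010 → 3-byte char #2 = E2 99 BB.
Offset 6: leading byte 0xF2 = 11110010 → 4-byte char #3 = F2 84 91 87.
Offset 10: leading byte 0xF0 = 11110000 → 4-byte char #4 = F0 9F A4 8D.
Offset 14: leading byte 0xF0 = 11110000 → 4-byte char #5 = F0 AB 85 9A.
Offset 18: leading byte 0xE7 = 11100111 → 3-byte char #6 = E7 AD AA.
Leading byte 0xE7 = 11100111 matches 1110xxxx → 3-byte sequence.
Byte 1: 0xE7 = 11100111, payload 0111 (4 bits).
Byte 2: 0xAD = 10101101 (10xxxxxx ✓), payload 101101.
Byte 3: 0xAA = 10101010 (10xxxxxx ✓), payload 101010.
Concatenate: 0111101101101010 = 0x7B6A (16 bits → U+7B6A).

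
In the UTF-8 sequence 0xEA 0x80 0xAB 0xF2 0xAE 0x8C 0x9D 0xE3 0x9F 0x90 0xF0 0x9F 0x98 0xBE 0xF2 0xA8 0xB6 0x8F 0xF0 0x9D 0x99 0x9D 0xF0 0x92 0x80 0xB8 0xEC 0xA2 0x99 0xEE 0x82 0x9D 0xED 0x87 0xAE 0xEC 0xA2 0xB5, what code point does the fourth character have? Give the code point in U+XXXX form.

U+1F63E

Offset 0: leading byte 0xEA = 11101010 → 3-byte char #1 = EA 80 AB.
Offset 3: leading byte 0xF2 = 11110010 → 4-byte char #2 = F2 AE 8C 9D.
Offset 7: leading byte 0xE3 = 11100011 → 3-byte char #3 = E3 9F 90.
Offset 10: leading byte 0xF0 = 11110000 → 4-byte char #4 = F0 9F 98 BE.
Leading byte 0xF0 = 11110000 matches 11110xxx → 4-byte sequence.
Byte 1: 0xF0 = 11110000, payload 000 (3 bits).
Byte 2: 0x9F = 10011111 (10xxxxxx ✓), payload 011111.
Byte 3: 0x98 = 10011000 (10xxxxxx ✓), payload 011000.
Byte 4: 0xBE = 10111110 (10xxxxxx ✓), payload 111110.
Concatenate: 000011111011000111110 = 0x1F63E (21 bits → U+1F63E).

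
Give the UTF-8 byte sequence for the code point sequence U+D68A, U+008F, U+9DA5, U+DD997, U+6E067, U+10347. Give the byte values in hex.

ED 9A 8A C2 8F E9 B6 A5 F3 9D A6 97 F1 AE 81 A7 F0 90 8D 87

U+D68A: 3-byte form → ED 9A 8A.
U+008F: 2-byte form → C2 8F.
U+9DA5: 3-byte form → E9 B6 A5.
U+DD997: 4-byte form → F3 9D A6 97.
U+6E067: 4-byte form → F1 AE 81 A7.
U+10347: 4-byte form → F0 90 8D 87.
Concatenated (20 bytes): ED 9A 8A C2 8F E9 B6 A5 F3 9D A6 97 F1 AE 81 A7 F0 90 8D 87.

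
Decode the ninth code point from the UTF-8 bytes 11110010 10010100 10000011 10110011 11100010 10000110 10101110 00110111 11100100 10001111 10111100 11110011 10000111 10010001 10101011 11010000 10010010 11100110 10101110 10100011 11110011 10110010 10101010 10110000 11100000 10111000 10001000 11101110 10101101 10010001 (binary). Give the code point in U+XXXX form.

U+0E08

Offset 0: leading byte 0xF2 = 11110010 → 4-byte char #1 = F2 94 83 B3.
Offset 4: leading byte 0xE2 = 11100010 → 3-byte char #2 = E2 86 AE.
Offset 7: leading byte 0x37 = 00110111 → 1-byte char #3 = 37.
Offset 8: leading byte 0xE4 = 11100100 → 3-byte char #4 = E4 8F BC.
Offset 11: leading byte 0xF3 = 11110011 → 4-byte char #5 = F3 87 91 AB.
Offset 15: leading byte 0xD0 = 11010000 → 2-byte char #6 = D0 92.
Offset 17: leading byte 0xE6 = 11100110 → 3-byte char #7 = E6 AE A3.
Offset 20: leading byte 0xF3 = 11110011 → 4-byte char #8 = F3 B2 AA B0.
Offset 24: leading byte 0xE0 = 11100000 → 3-byte char #9 = E0 B8 88.
Leading byte 0xE0 = 11100000 matches 1110xxxx → 3-byte sequence.
Byte 1: 0xE0 = 11100000, payload 0000 (4 bits).
Byte 2: 0xB8 = 10111000 (10xxxxxx ✓), payload 111000.
Byte 3: 0x88 = 10001000 (10xxxxxx ✓), payload 001000.
Concatenate: 0000111000001000 = 0xE08 (16 bits → U+0E08).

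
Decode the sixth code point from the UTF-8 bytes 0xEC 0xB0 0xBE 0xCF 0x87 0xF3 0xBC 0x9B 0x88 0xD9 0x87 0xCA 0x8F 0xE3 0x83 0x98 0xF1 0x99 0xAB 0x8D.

Offset 0: leading byte 0xEC = 11101100 → 3-byte char #1 = EC B0 BE.
Offset 3: leading byte 0xCF = 11001111 → 2-byte char #2 = CF 87.
Offset 5: leading byte 0xF3 = 11110011 → 4-byte char #3 = F3 BC 9B 88.
Offset 9: leading byte 0xD9 = 11011001 → 2-byte char #4 = D9 87.
Offset 11: leading byte 0xCA = 11001010 → 2-byte char #5 = CA 8F.
Offset 13: leading byte 0xE3 = 11100011 → 3-byte char #6 = E3 83 98.
Leading byte 0xE3 = 11100011 matches 1110xxxx → 3-byte sequence.
Byte 1: 0xE3 = 11100011, payload 0011 (4 bits).
Byte 2: 0x83 = 10000011 (10xxxxxx ✓), payload 000011.
Byte 3: 0x98 = 10011000 (10xxxxxx ✓), payload 011000.
Concatenate: 0011000011011000 = 0x30D8 (16 bits → U+30D8).

U+30D8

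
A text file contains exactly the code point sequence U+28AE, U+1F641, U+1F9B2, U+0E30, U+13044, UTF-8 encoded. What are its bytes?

E2 A2 AE F0 9F 99 81 F0 9F A6 B2 E0 B8 B0 F0 93 81 84

U+28AE: 3-byte form → E2 A2 AE.
U+1F641: 4-byte form → F0 9F 99 81.
U+1F9B2: 4-byte form → F0 9F A6 B2.
U+0E30: 3-byte form → E0 B8 B0.
U+13044: 4-byte form → F0 93 81 84.
Concatenated (18 bytes): E2 A2 AE F0 9F 99 81 F0 9F A6 B2 E0 B8 B0 F0 93 81 84.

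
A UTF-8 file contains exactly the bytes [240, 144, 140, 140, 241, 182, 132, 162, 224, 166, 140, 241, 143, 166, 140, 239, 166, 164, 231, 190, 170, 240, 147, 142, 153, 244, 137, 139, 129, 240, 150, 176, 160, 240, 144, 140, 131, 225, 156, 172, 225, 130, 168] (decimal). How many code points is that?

12

Byte at offset 0: 0xF0 = 11110000 → 4-byte char (#1). Advance 4.
Byte at offset 4: 0xF1 = 11110001 → 4-byte char (#2). Advance 4.
Byte at offset 8: 0xE0 = 11100000 → 3-byte char (#3). Advance 3.
Byte at offset 11: 0xF1 = 11110001 → 4-byte char (#4). Advance 4.
Byte at offset 15: 0xEF = 11101111 → 3-byte char (#5). Advance 3.
Byte at offset 18: 0xE7 = 11100111 → 3-byte char (#6). Advance 3.
Byte at offset 21: 0xF0 = 11110000 → 4-byte char (#7). Advance 4.
Byte at offset 25: 0xF4 = 11110100 → 4-byte char (#8). Advance 4.
Byte at offset 29: 0xF0 = 11110000 → 4-byte char (#9). Advance 4.
Byte at offset 33: 0xF0 = 11110000 → 4-byte char (#10). Advance 4.
Byte at offset 37: 0xE1 = 11100001 → 3-byte char (#11). Advance 3.
Byte at offset 40: 0xE1 = 11100001 → 3-byte char (#12). Advance 3.
Reached end at offset 43 after 12 code points.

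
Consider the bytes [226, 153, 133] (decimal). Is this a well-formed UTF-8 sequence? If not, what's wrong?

Leading byte 0xE2 = 11100010 → 3-byte form.
Continuation bytes 0x99=10011001, 0x85=10000101 all match 10xxxxxx.
Decoded value 0x2645 is ≥ 0x800 (shortest form) and not a surrogate.

valid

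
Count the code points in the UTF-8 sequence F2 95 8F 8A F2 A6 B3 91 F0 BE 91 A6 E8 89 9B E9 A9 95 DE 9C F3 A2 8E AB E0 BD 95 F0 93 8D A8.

Byte at offset 0: 0xF2 = 11110010 → 4-byte char (#1). Advance 4.
Byte at offset 4: 0xF2 = 11110010 → 4-byte char (#2). Advance 4.
Byte at offset 8: 0xF0 = 11110000 → 4-byte char (#3). Advance 4.
Byte at offset 12: 0xE8 = 11101000 → 3-byte char (#4). Advance 3.
Byte at offset 15: 0xE9 = 11101001 → 3-byte char (#5). Advance 3.
Byte at offset 18: 0xDE = 11011110 → 2-byte char (#6). Advance 2.
Byte at offset 20: 0xF3 = 11110011 → 4-byte char (#7). Advance 4.
Byte at offset 24: 0xE0 = 11100000 → 3-byte char (#8). Advance 3.
Byte at offset 27: 0xF0 = 11110000 → 4-byte char (#9). Advance 4.
Reached end at offset 31 after 9 code points.

9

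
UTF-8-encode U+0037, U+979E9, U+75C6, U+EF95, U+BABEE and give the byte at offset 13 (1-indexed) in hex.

1-indexed offset 13 is 0-indexed offset 12.
U+0037 → 1-byte form 37 at offsets 0–0.
U+979E9 → 4-byte form F2 97 A7 A9 at offsets 1–4.
U+75C6 → 3-byte form E7 97 86 at offsets 5–7.
U+EF95 → 3-byte form EE BE 95 at offsets 8–10.
U+BABEE → 4-byte form F2 BA AF AE at offsets 11–14.
Offset 12 falls in char 5's range; it's byte 2 of F2 BA AF AE = 0xBA.

0xBA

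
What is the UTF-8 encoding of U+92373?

U+92373 = 0x92373 = 598899 decimal. In range U+10000–U+10FFFF → 4-byte form: 11110xxx 10xxxxxx 10xxxxxx 10xxxxxx.
Binary (21 bits): 010010010001101110011.
Split 3+6+6+6: 010 | 010010 | 001101 | 110011.
Byte 1: 11110010 = 0xF2.
Byte 2: 10010010 = 0x92.
Byte 3: 10001101 = 0x8D.
Byte 4: 10110011 = 0xB3.

F2 92 8D B3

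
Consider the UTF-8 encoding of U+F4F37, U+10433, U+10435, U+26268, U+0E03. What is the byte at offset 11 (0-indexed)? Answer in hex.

0xB5

U+F4F37 → 4-byte form F3 B4 BC B7 at offsets 0–3.
U+10433 → 4-byte form F0 90 90 B3 at offsets 4–7.
U+10435 → 4-byte form F0 90 90 B5 at offsets 8–11.
Offset 11 falls in char 3's range; it's byte 4 of F0 90 90 B5 = 0xB5.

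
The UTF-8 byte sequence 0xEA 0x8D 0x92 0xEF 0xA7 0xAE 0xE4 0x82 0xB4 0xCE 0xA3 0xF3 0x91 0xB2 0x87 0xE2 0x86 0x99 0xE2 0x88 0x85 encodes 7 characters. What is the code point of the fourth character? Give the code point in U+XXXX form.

U+03A3

Offset 0: leading byte 0xEA = 11101010 → 3-byte char #1 = EA 8D 92.
Offset 3: leading byte 0xEF = 11101111 → 3-byte char #2 = EF A7 AE.
Offset 6: leading byte 0xE4 = 11100100 → 3-byte char #3 = E4 82 B4.
Offset 9: leading byte 0xCE = 11001110 → 2-byte char #4 = CE A3.
Leading byte 0xCE = 11001110 matches 110xxxxx → 2-byte sequence.
Byte 1: 0xCE = 11001110, payload 01110 (5 bits).
Byte 2: 0xA3 = 10100011 (10xxxxxx ✓), payload 100011.
Concatenate: 01110100011 = 0x3A3 (11 bits → U+03A3).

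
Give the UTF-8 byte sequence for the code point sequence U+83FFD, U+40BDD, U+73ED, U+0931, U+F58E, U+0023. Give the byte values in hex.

F2 83 BF BD F1 80 AF 9D E7 8F AD E0 A4 B1 EF 96 8E 23

U+83FFD: 4-byte form → F2 83 BF BD.
U+40BDD: 4-byte form → F1 80 AF 9D.
U+73ED: 3-byte form → E7 8F AD.
U+0931: 3-byte form → E0 A4 B1.
U+F58E: 3-byte form → EF 96 8E.
U+0023: 1-byte form → 23.
Concatenated (18 bytes): F2 83 BF BD F1 80 AF 9D E7 8F AD E0 A4 B1 EF 96 8E 23.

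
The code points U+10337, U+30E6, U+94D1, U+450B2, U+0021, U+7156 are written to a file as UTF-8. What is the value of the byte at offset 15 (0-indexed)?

0xE7

U+10337 → 4-byte form F0 90 8C B7 at offsets 0–3.
U+30E6 → 3-byte form E3 83 A6 at offsets 4–6.
U+94D1 → 3-byte form E9 93 91 at offsets 7–9.
U+450B2 → 4-byte form F1 85 82 B2 at offsets 10–13.
U+0021 → 1-byte form 21 at offsets 14–14.
U+7156 → 3-byte form E7 85 96 at offsets 15–17.
Offset 15 falls in char 6's range; it's byte 1 of E7 85 96 = 0xE7.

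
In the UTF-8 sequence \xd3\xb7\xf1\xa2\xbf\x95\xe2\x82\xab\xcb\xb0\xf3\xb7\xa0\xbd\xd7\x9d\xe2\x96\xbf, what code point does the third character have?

U+20AB

Offset 0: leading byte 0xD3 = 11010011 → 2-byte char #1 = D3 B7.
Offset 2: leading byte 0xF1 = 11110001 → 4-byte char #2 = F1 A2 BF 95.
Offset 6: leading byte 0xE2 = 11100010 → 3-byte char #3 = E2 82 AB.
Leading byte 0xE2 = 11100010 matches 1110xxxx → 3-byte sequence.
Byte 1: 0xE2 = 11100010, payload 0010 (4 bits).
Byte 2: 0x82 = 10000010 (10xxxxxx ✓), payload 000010.
Byte 3: 0xAB = 10101011 (10xxxxxx ✓), payload 101011.
Concatenate: 0010000010101011 = 0x20AB (16 bits → U+20AB).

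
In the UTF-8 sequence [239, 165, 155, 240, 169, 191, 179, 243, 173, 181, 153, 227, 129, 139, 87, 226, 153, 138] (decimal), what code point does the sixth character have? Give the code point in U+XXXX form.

U+264A

Offset 0: leading byte 0xEF = 11101111 → 3-byte char #1 = EF A5 9B.
Offset 3: leading byte 0xF0 = 11110000 → 4-byte char #2 = F0 A9 BF B3.
Offset 7: leading byte 0xF3 = 11110011 → 4-byte char #3 = F3 AD B5 99.
Offset 11: leading byte 0xE3 = 11100011 → 3-byte char #4 = E3 81 8B.
Offset 14: leading byte 0x57 = 01010111 → 1-byte char #5 = 57.
Offset 15: leading byte 0xE2 = 11100010 → 3-byte char #6 = E2 99 8A.
Leading byte 0xE2 = 11100010 matches 1110xxxx → 3-byte sequence.
Byte 1: 0xE2 = 11100010, payload 0010 (4 bits).
Byte 2: 0x99 = 10011001 (10xxxxxx ✓), payload 011001.
Byte 3: 0x8A = 10001010 (10xxxxxx ✓), payload 001010.
Concatenate: 0010011001001010 = 0x264A (16 bits → U+264A).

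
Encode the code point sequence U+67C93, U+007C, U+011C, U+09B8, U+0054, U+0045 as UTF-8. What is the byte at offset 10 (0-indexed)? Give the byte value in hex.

U+67C93 → 4-byte form F1 A7 B2 93 at offsets 0–3.
U+007C → 1-byte form 7C at offsets 4–4.
U+011C → 2-byte form C4 9C at offsets 5–6.
U+09B8 → 3-byte form E0 A6 B8 at offsets 7–9.
U+0054 → 1-byte form 54 at offsets 10–10.
Offset 10 falls in char 5's range; it's byte 1 of 54 = 0x54.

0x54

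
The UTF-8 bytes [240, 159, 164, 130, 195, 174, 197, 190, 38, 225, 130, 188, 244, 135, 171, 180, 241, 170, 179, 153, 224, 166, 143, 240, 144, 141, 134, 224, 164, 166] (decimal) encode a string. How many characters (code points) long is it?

Byte at offset 0: 0xF0 = 11110000 → 4-byte char (#1). Advance 4.
Byte at offset 4: 0xC3 = 11000011 → 2-byte char (#2). Advance 2.
Byte at offset 6: 0xC5 = 11000101 → 2-byte char (#3). Advance 2.
Byte at offset 8: 0x26 = 00100110 → 1-byte char (#4). Advance 1.
Byte at offset 9: 0xE1 = 11100001 → 3-byte char (#5). Advance 3.
Byte at offset 12: 0xF4 = 11110100 → 4-byte char (#6). Advance 4.
Byte at offset 16: 0xF1 = 11110001 → 4-byte char (#7). Advance 4.
Byte at offset 20: 0xE0 = 11100000 → 3-byte char (#8). Advance 3.
Byte at offset 23: 0xF0 = 11110000 → 4-byte char (#9). Advance 4.
Byte at offset 27: 0xE0 = 11100000 → 3-byte char (#10). Advance 3.
Reached end at offset 30 after 10 code points.

10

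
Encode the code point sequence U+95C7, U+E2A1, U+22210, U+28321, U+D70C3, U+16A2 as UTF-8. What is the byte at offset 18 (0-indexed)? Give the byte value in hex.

0xE1

U+95C7 → 3-byte form E9 97 87 at offsets 0–2.
U+E2A1 → 3-byte form EE 8A A1 at offsets 3–5.
U+22210 → 4-byte form F0 A2 88 90 at offsets 6–9.
U+28321 → 4-byte form F0 A8 8C A1 at offsets 10–13.
U+D70C3 → 4-byte form F3 97 83 83 at offsets 14–17.
U+16A2 → 3-byte form E1 9A A2 at offsets 18–20.
Offset 18 falls in char 6's range; it's byte 1 of E1 9A A2 = 0xE1.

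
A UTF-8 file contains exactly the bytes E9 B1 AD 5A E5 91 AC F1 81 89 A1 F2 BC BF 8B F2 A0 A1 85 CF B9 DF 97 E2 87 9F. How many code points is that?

9

Byte at offset 0: 0xE9 = 11101001 → 3-byte char (#1). Advance 3.
Byte at offset 3: 0x5A = 01011010 → 1-byte char (#2). Advance 1.
Byte at offset 4: 0xE5 = 11100101 → 3-byte char (#3). Advance 3.
Byte at offset 7: 0xF1 = 11110001 → 4-byte char (#4). Advance 4.
Byte at offset 11: 0xF2 = 11110010 → 4-byte char (#5). Advance 4.
Byte at offset 15: 0xF2 = 11110010 → 4-byte char (#6). Advance 4.
Byte at offset 19: 0xCF = 11001111 → 2-byte char (#7). Advance 2.
Byte at offset 21: 0xDF = 11011111 → 2-byte char (#8). Advance 2.
Byte at offset 23: 0xE2 = 11100010 → 3-byte char (#9). Advance 3.
Reached end at offset 26 after 9 code points.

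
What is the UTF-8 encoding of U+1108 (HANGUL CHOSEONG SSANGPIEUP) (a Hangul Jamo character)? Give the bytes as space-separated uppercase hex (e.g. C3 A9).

U+1108 = 0x1108 = 4360 decimal. In range U+0800–U+FFFF → 3-byte form: 1110xxxx 10xxxxxx 10xxxxxx.
Binary (16 bits): 0001000100001000.
Split 4+6+6: 0001 | 000100 | 001000.
Byte 1: 11100001 = 0xE1.
Byte 2: 10000100 = 0x84.
Byte 3: 10001000 = 0x88.

E1 84 88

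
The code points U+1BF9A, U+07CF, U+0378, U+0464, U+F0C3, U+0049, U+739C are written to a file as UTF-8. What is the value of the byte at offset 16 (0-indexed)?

U+1BF9A → 4-byte form F0 9B BE 9A at offsets 0–3.
U+07CF → 2-byte form DF 8F at offsets 4–5.
U+0378 → 2-byte form CD B8 at offsets 6–7.
U+0464 → 2-byte form D1 A4 at offsets 8–9.
U+F0C3 → 3-byte form EF 83 83 at offsets 10–12.
U+0049 → 1-byte form 49 at offsets 13–13.
U+739C → 3-byte form E7 8E 9C at offsets 14–16.
Offset 16 falls in char 7's range; it's byte 3 of E7 8E 9C = 0x9C.

0x9C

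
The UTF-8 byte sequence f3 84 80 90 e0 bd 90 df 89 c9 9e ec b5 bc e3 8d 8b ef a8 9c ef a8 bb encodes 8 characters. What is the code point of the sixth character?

Offset 0: leading byte 0xF3 = 11110011 → 4-byte char #1 = F3 84 80 90.
Offset 4: leading byte 0xE0 = 11100000 → 3-byte char #2 = E0 BD 90.
Offset 7: leading byte 0xDF = 11011111 → 2-byte char #3 = DF 89.
Offset 9: leading byte 0xC9 = 11001001 → 2-byte char #4 = C9 9E.
Offset 11: leading byte 0xEC = 11101100 → 3-byte char #5 = EC B5 BC.
Offset 14: leading byte 0xE3 = 11100011 → 3-byte char #6 = E3 8D 8B.
Leading byte 0xE3 = 11100011 matches 1110xxxx → 3-byte sequence.
Byte 1: 0xE3 = 11100011, payload 0011 (4 bits).
Byte 2: 0x8D = 10001101 (10xxxxxx ✓), payload 001101.
Byte 3: 0x8B = 10001011 (10xxxxxx ✓), payload 001011.
Concatenate: 0011001101001011 = 0x334B (16 bits → U+334B).

U+334B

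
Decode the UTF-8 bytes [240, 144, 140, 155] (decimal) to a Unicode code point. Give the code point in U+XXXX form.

Leading byte 0xF0 = 11110000 matches 11110xxx → 4-byte sequence.
Byte 1: 0xF0 = 11110000, payload 000 (3 bits).
Byte 2: 0x90 = 10010000 (10xxxxxx ✓), payload 010000.
Byte 3: 0x8C = 10001100 (10xxxxxx ✓), payload 001100.
Byte 4: 0x9B = 10011011 (10xxxxxx ✓), payload 011011.
Concatenate: 000010000001100011011 = 0x1031B (21 bits → U+1031B).

U+1031B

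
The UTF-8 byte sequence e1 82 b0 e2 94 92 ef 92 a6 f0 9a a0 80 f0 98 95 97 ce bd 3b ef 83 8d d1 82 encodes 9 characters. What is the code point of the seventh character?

Offset 0: leading byte 0xE1 = 11100001 → 3-byte char #1 = E1 82 B0.
Offset 3: leading byte 0xE2 = 11100010 → 3-byte char #2 = E2 94 92.
Offset 6: leading byte 0xEF = 11101111 → 3-byte char #3 = EF 92 A6.
Offset 9: leading byte 0xF0 = 11110000 → 4-byte char #4 = F0 9A A0 80.
Offset 13: leading byte 0xF0 = 11110000 → 4-byte char #5 = F0 98 95 97.
Offset 17: leading byte 0xCE = 11001110 → 2-byte char #6 = CE BD.
Offset 19: leading byte 0x3B = 00111011 → 1-byte char #7 = 3B.
Leading byte 0x3B = 00111011 matches 0xxxxxxx → 1-byte sequence.
Byte 1: 0x3B = 00111011, payload 0111011 (7 bits).
Concatenate: 0111011 = 0x3B (7 bits → U+003B).

U+003B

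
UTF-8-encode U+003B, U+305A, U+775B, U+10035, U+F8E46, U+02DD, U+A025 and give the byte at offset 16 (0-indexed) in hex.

0x9D

U+003B → 1-byte form 3B at offsets 0–0.
U+305A → 3-byte form E3 81 9A at offsets 1–3.
U+775B → 3-byte form E7 9D 9B at offsets 4–6.
U+10035 → 4-byte form F0 90 80 B5 at offsets 7–10.
U+F8E46 → 4-byte form F3 B8 B9 86 at offsets 11–14.
U+02DD → 2-byte form CB 9D at offsets 15–16.
Offset 16 falls in char 6's range; it's byte 2 of CB 9D = 0x9D.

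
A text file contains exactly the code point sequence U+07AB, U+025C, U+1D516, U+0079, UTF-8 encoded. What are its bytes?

DE AB C9 9C F0 9D 94 96 79

U+07AB: 2-byte form → DE AB.
U+025C: 2-byte form → C9 9C.
U+1D516: 4-byte form → F0 9D 94 96.
U+0079: 1-byte form → 79.
Concatenated (9 bytes): DE AB C9 9C F0 9D 94 96 79.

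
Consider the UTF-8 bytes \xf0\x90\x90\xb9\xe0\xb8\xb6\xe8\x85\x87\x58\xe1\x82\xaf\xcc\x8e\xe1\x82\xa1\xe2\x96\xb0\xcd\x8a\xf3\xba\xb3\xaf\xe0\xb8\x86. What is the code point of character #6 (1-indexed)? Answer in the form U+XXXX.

Offset 0: leading byte 0xF0 = 11110000 → 4-byte char #1 = F0 90 90 B9.
Offset 4: leading byte 0xE0 = 11100000 → 3-byte char #2 = E0 B8 B6.
Offset 7: leading byte 0xE8 = 11101000 → 3-byte char #3 = E8 85 87.
Offset 10: leading byte 0x58 = 01011000 → 1-byte char #4 = 58.
Offset 11: leading byte 0xE1 = 11100001 → 3-byte char #5 = E1 82 AF.
Offset 14: leading byte 0xCC = 11001100 → 2-byte char #6 = CC 8E.
Leading byte 0xCC = 11001100 matches 110xxxxx → 2-byte sequence.
Byte 1: 0xCC = 11001100, payload 01100 (5 bits).
Byte 2: 0x8E = 10001110 (10xxxxxx ✓), payload 001110.
Concatenate: 01100001110 = 0x30E (11 bits → U+030E).

U+030E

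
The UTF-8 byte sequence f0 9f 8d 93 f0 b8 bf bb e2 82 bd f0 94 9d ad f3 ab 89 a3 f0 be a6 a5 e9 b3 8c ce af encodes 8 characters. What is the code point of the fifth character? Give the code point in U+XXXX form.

Offset 0: leading byte 0xF0 = 11110000 → 4-byte char #1 = F0 9F 8D 93.
Offset 4: leading byte 0xF0 = 11110000 → 4-byte char #2 = F0 B8 BF BB.
Offset 8: leading byte 0xE2 = 11100010 → 3-byte char #3 = E2 82 BD.
Offset 11: leading byte 0xF0 = 11110000 → 4-byte char #4 = F0 94 9D AD.
Offset 15: leading byte 0xF3 = 11110011 → 4-byte char #5 = F3 AB 89 A3.
Leading byte 0xF3 = 11110011 matches 11110xxx → 4-byte sequence.
Byte 1: 0xF3 = 11110011, payload 011 (3 bits).
Byte 2: 0xAB = 10101011 (10xxxxxx ✓), payload 101011.
Byte 3: 0x89 = 10001001 (10xxxxxx ✓), payload 001001.
Byte 4: 0xA3 = 10100011 (10xxxxxx ✓), payload 100011.
Concatenate: 011101011001001100011 = 0xEB263 (21 bits → U+EB263).

U+EB263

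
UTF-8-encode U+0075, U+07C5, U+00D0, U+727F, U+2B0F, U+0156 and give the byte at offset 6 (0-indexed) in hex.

0x89

U+0075 → 1-byte form 75 at offsets 0–0.
U+07C5 → 2-byte form DF 85 at offsets 1–2.
U+00D0 → 2-byte form C3 90 at offsets 3–4.
U+727F → 3-byte form E7 89 BF at offsets 5–7.
Offset 6 falls in char 4's range; it's byte 2 of E7 89 BF = 0x89.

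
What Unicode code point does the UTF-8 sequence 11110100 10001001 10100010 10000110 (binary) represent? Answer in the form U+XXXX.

U+109886

Leading byte 0xF4 = 11110100 matches 11110xxx → 4-byte sequence.
Byte 1: 0xF4 = 11110100, payload 100 (3 bits).
Byte 2: 0x89 = 10001001 (10xxxxxx ✓), payload 001001.
Byte 3: 0xA2 = 10100010 (10xxxxxx ✓), payload 100010.
Byte 4: 0x86 = 10000110 (10xxxxxx ✓), payload 000110.
Concatenate: 100001001100010000110 = 0x109886 (21 bits → U+109886).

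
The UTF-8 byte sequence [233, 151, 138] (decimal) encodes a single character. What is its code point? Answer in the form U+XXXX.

U+95CA

Leading byte 0xE9 = 11101001 matches 1110xxxx → 3-byte sequence.
Byte 1: 0xE9 = 11101001, payload 1001 (4 bits).
Byte 2: 0x97 = 10010111 (10xxxxxx ✓), payload 010111.
Byte 3: 0x8A = 10001010 (10xxxxxx ✓), payload 001010.
Concatenate: 1001010111001010 = 0x95CA (16 bits → U+95CA).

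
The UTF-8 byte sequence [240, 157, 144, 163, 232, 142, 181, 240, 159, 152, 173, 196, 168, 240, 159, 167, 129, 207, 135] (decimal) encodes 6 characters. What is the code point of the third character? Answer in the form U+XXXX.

Offset 0: leading byte 0xF0 = 11110000 → 4-byte char #1 = F0 9D 90 A3.
Offset 4: leading byte 0xE8 = 11101000 → 3-byte char #2 = E8 8E B5.
Offset 7: leading byte 0xF0 = 11110000 → 4-byte char #3 = F0 9F 98 AD.
Leading byte 0xF0 = 11110000 matches 11110xxx → 4-byte sequence.
Byte 1: 0xF0 = 11110000, payload 000 (3 bits).
Byte 2: 0x9F = 10011111 (10xxxxxx ✓), payload 011111.
Byte 3: 0x98 = 10011000 (10xxxxxx ✓), payload 011000.
Byte 4: 0xAD = 10101101 (10xxxxxx ✓), payload 101101.
Concatenate: 000011111011000101101 = 0x1F62D (21 bits → U+1F62D).

U+1F62D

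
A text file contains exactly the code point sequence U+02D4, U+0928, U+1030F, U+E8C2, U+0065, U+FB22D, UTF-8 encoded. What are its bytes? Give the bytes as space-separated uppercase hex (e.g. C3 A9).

U+02D4: 2-byte form → CB 94.
U+0928: 3-byte form → E0 A4 A8.
U+1030F: 4-byte form → F0 90 8C 8F.
U+E8C2: 3-byte form → EE A3 82.
U+0065: 1-byte form → 65.
U+FB22D: 4-byte form → F3 BB 88 AD.
Concatenated (17 bytes): CB 94 E0 A4 A8 F0 90 8C 8F EE A3 82 65 F3 BB 88 AD.

CB 94 E0 A4 A8 F0 90 8C 8F EE A3 82 65 F3 BB 88 AD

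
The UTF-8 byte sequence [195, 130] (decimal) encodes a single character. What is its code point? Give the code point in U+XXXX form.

U+00C2

Leading byte 0xC3 = 11000011 matches 110xxxxx → 2-byte sequence.
Byte 1: 0xC3 = 11000011, payload 00011 (5 bits).
Byte 2: 0x82 = 10000010 (10xxxxxx ✓), payload 000010.
Concatenate: 00011000010 = 0xC2 (11 bits → U+00C2).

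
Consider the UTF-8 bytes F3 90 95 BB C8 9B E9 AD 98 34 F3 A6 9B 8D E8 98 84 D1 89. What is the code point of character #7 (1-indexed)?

Offset 0: leading byte 0xF3 = 11110011 → 4-byte char #1 = F3 90 95 BB.
Offset 4: leading byte 0xC8 = 11001000 → 2-byte char #2 = C8 9B.
Offset 6: leading byte 0xE9 = 11101001 → 3-byte char #3 = E9 AD 98.
Offset 9: leading byte 0x34 = 00110100 → 1-byte char #4 = 34.
Offset 10: leading byte 0xF3 = 11110011 → 4-byte char #5 = F3 A6 9B 8D.
Offset 14: leading byte 0xE8 = 11101000 → 3-byte char #6 = E8 98 84.
Offset 17: leading byte 0xD1 = 11010001 → 2-byte char #7 = D1 89.
Leading byte 0xD1 = 11010001 matches 110xxxxx → 2-byte sequence.
Byte 1: 0xD1 = 11010001, payload 10001 (5 bits).
Byte 2: 0x89 = 10001001 (10xxxxxx ✓), payload 001001.
Concatenate: 10001001001 = 0x449 (11 bits → U+0449).

U+0449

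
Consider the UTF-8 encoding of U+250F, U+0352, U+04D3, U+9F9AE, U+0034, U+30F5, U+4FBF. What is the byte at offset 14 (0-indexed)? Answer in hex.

U+250F → 3-byte form E2 94 8F at offsets 0–2.
U+0352 → 2-byte form CD 92 at offsets 3–4.
U+04D3 → 2-byte form D3 93 at offsets 5–6.
U+9F9AE → 4-byte form F2 9F A6 AE at offsets 7–10.
U+0034 → 1-byte form 34 at offsets 11–11.
U+30F5 → 3-byte form E3 83 B5 at offsets 12–14.
Offset 14 falls in char 6's range; it's byte 3 of E3 83 B5 = 0xB5.

0xB5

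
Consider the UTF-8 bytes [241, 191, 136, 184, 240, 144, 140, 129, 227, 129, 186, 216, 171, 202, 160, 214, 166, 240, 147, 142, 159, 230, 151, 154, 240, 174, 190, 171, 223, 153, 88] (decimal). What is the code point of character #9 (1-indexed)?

U+2EFAB

Offset 0: leading byte 0xF1 = 11110001 → 4-byte char #1 = F1 BF 88 B8.
Offset 4: leading byte 0xF0 = 11110000 → 4-byte char #2 = F0 90 8C 81.
Offset 8: leading byte 0xE3 = 11100011 → 3-byte char #3 = E3 81 BA.
Offset 11: leading byte 0xD8 = 11011000 → 2-byte char #4 = D8 AB.
Offset 13: leading byte 0xCA = 11001010 → 2-byte char #5 = CA A0.
Offset 15: leading byte 0xD6 = 11010110 → 2-byte char #6 = D6 A6.
Offset 17: leading byte 0xF0 = 11110000 → 4-byte char #7 = F0 93 8E 9F.
Offset 21: leading byte 0xE6 = 11100110 → 3-byte char #8 = E6 97 9A.
Offset 24: leading byte 0xF0 = 11110000 → 4-byte char #9 = F0 AE BE AB.
Leading byte 0xF0 = 11110000 matches 11110xxx → 4-byte sequence.
Byte 1: 0xF0 = 11110000, payload 000 (3 bits).
Byte 2: 0xAE = 10101110 (10xxxxxx ✓), payload 101110.
Byte 3: 0xBE = 10111110 (10xxxxxx ✓), payload 111110.
Byte 4: 0xAB = 10101011 (10xxxxxx ✓), payload 101011.
Concatenate: 000101110111110101011 = 0x2EFAB (21 bits → U+2EFAB).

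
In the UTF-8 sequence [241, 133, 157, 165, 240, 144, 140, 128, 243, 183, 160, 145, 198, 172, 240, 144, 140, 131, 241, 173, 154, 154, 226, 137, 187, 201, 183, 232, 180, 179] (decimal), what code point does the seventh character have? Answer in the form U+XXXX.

U+227B

Offset 0: leading byte 0xF1 = 11110001 → 4-byte char #1 = F1 85 9D A5.
Offset 4: leading byte 0xF0 = 11110000 → 4-byte char #2 = F0 90 8C 80.
Offset 8: leading byte 0xF3 = 11110011 → 4-byte char #3 = F3 B7 A0 91.
Offset 12: leading byte 0xC6 = 11000110 → 2-byte char #4 = C6 AC.
Offset 14: leading byte 0xF0 = 11110000 → 4-byte char #5 = F0 90 8C 83.
Offset 18: leading byte 0xF1 = 11110001 → 4-byte char #6 = F1 AD 9A 9A.
Offset 22: leading byte 0xE2 = 11100010 → 3-byte char #7 = E2 89 BB.
Leading byte 0xE2 = 11100010 matches 1110xxxx → 3-byte sequence.
Byte 1: 0xE2 = 11100010, payload 0010 (4 bits).
Byte 2: 0x89 = 10001001 (10xxxxxx ✓), payload 001001.
Byte 3: 0xBB = 10111011 (10xxxxxx ✓), payload 111011.
Concatenate: 0010001001111011 = 0x227B (16 bits → U+227B).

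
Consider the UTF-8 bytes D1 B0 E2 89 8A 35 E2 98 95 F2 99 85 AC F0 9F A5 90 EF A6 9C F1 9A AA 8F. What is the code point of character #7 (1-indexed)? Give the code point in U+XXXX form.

U+F99C

Offset 0: leading byte 0xD1 = 11010001 → 2-byte char #1 = D1 B0.
Offset 2: leading byte 0xE2 = 11100010 → 3-byte char #2 = E2 89 8A.
Offset 5: leading byte 0x35 = 00110101 → 1-byte char #3 = 35.
Offset 6: leading byte 0xE2 = 11100010 → 3-byte char #4 = E2 98 95.
Offset 9: leading byte 0xF2 = 11110010 → 4-byte char #5 = F2 99 85 AC.
Offset 13: leading byte 0xF0 = 11110000 → 4-byte char #6 = F0 9F A5 90.
Offset 17: leading byte 0xEF = 11101111 → 3-byte char #7 = EF A6 9C.
Leading byte 0xEF = 11101111 matches 1110xxxx → 3-byte sequence.
Byte 1: 0xEF = 11101111, payload 1111 (4 bits).
Byte 2: 0xA6 = 10100110 (10xxxxxx ✓), payload 100110.
Byte 3: 0x9C = 10011100 (10xxxxxx ✓), payload 011100.
Concatenate: 1111100110011100 = 0xF99C (16 bits → U+F99C).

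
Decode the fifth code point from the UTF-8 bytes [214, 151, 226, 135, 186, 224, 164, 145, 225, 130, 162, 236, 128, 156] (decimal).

U+C01C

Offset 0: leading byte 0xD6 = 11010110 → 2-byte char #1 = D6 97.
Offset 2: leading byte 0xE2 = 11100010 → 3-byte char #2 = E2 87 BA.
Offset 5: leading byte 0xE0 = 11100000 → 3-byte char #3 = E0 A4 91.
Offset 8: leading byte 0xE1 = 11100001 → 3-byte char #4 = E1 82 A2.
Offset 11: leading byte 0xEC = 11101100 → 3-byte char #5 = EC 80 9C.
Leading byte 0xEC = 11101100 matches 1110xxxx → 3-byte sequence.
Byte 1: 0xEC = 11101100, payload 1100 (4 bits).
Byte 2: 0x80 = 10000000 (10xxxxxx ✓), payload 000000.
Byte 3: 0x9C = 10011100 (10xxxxxx ✓), payload 011100.
Concatenate: 1100000000011100 = 0xC01C (16 bits → U+C01C).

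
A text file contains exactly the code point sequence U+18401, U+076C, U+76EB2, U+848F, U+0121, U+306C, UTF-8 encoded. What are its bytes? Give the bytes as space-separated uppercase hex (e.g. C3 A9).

F0 98 90 81 DD AC F1 B6 BA B2 E8 92 8F C4 A1 E3 81 AC

U+18401: 4-byte form → F0 98 90 81.
U+076C: 2-byte form → DD AC.
U+76EB2: 4-byte form → F1 B6 BA B2.
U+848F: 3-byte form → E8 92 8F.
U+0121: 2-byte form → C4 A1.
U+306C: 3-byte form → E3 81 AC.
Concatenated (18 bytes): F0 98 90 81 DD AC F1 B6 BA B2 E8 92 8F C4 A1 E3 81 AC.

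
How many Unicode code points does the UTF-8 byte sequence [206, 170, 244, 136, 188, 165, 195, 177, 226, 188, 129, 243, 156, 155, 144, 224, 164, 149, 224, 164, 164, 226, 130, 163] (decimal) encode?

Byte at offset 0: 0xCE = 11001110 → 2-byte char (#1). Advance 2.
Byte at offset 2: 0xF4 = 11110100 → 4-byte char (#2). Advance 4.
Byte at offset 6: 0xC3 = 11000011 → 2-byte char (#3). Advance 2.
Byte at offset 8: 0xE2 = 11100010 → 3-byte char (#4). Advance 3.
Byte at offset 11: 0xF3 = 11110011 → 4-byte char (#5). Advance 4.
Byte at offset 15: 0xE0 = 11100000 → 3-byte char (#6). Advance 3.
Byte at offset 18: 0xE0 = 11100000 → 3-byte char (#7). Advance 3.
Byte at offset 21: 0xE2 = 11100010 → 3-byte char (#8). Advance 3.
Reached end at offset 24 after 8 code points.

8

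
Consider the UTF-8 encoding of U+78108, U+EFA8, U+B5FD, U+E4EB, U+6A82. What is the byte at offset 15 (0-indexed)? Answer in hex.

0x82

U+78108 → 4-byte form F1 B8 84 88 at offsets 0–3.
U+EFA8 → 3-byte form EE BE A8 at offsets 4–6.
U+B5FD → 3-byte form EB 97 BD at offsets 7–9.
U+E4EB → 3-byte form EE 93 AB at offsets 10–12.
U+6A82 → 3-byte form E6 AA 82 at offsets 13–15.
Offset 15 falls in char 5's range; it's byte 3 of E6 AA 82 = 0x82.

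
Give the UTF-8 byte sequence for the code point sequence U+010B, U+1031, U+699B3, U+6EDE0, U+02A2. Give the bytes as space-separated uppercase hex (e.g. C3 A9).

U+010B: 2-byte form → C4 8B.
U+1031: 3-byte form → E1 80 B1.
U+699B3: 4-byte form → F1 A9 A6 B3.
U+6EDE0: 4-byte form → F1 AE B7 A0.
U+02A2: 2-byte form → CA A2.
Concatenated (15 bytes): C4 8B E1 80 B1 F1 A9 A6 B3 F1 AE B7 A0 CA A2.

C4 8B E1 80 B1 F1 A9 A6 B3 F1 AE B7 A0 CA A2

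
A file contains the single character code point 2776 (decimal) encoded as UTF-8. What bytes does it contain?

U+0AD8 = 0xAD8 = 2776 decimal. In range U+0800–U+FFFF → 3-byte form: 1110xxxx 10xxxxxx 10xxxxxx.
Binary (16 bits): 0000101011011000.
Split 4+6+6: 0000 | 101011 | 011000.
Byte 1: 11100000 = 0xE0.
Byte 2: 10101011 = 0xAB.
Byte 3: 10011000 = 0x98.

E0 AB 98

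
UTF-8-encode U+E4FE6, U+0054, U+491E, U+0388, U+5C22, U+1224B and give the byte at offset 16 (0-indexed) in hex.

U+E4FE6 → 4-byte form F3 A4 BF A6 at offsets 0–3.
U+0054 → 1-byte form 54 at offsets 4–4.
U+491E → 3-byte form E4 A4 9E at offsets 5–7.
U+0388 → 2-byte form CE 88 at offsets 8–9.
U+5C22 → 3-byte form E5 B0 A2 at offsets 10–12.
U+1224B → 4-byte form F0 92 89 8B at offsets 13–16.
Offset 16 falls in char 6's range; it's byte 4 of F0 92 89 8B = 0x8B.

0x8B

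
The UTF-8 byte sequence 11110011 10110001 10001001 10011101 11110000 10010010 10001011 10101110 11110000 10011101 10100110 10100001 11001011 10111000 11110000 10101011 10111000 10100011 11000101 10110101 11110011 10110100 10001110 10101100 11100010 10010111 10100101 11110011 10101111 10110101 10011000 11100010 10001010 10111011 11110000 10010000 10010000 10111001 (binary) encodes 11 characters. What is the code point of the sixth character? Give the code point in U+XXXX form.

Offset 0: leading byte 0xF3 = 11110011 → 4-byte char #1 = F3 B1 89 9D.
Offset 4: leading byte 0xF0 = 11110000 → 4-byte char #2 = F0 92 8B AE.
Offset 8: leading byte 0xF0 = 11110000 → 4-byte char #3 = F0 9D A6 A1.
Offset 12: leading byte 0xCB = 11001011 → 2-byte char #4 = CB B8.
Offset 14: leading byte 0xF0 = 11110000 → 4-byte char #5 = F0 AB B8 A3.
Offset 18: leading byte 0xC5 = 11000101 → 2-byte char #6 = C5 B5.
Leading byte 0xC5 = 11000101 matches 110xxxxx → 2-byte sequence.
Byte 1: 0xC5 = 11000101, payload 00101 (5 bits).
Byte 2: 0xB5 = 10110101 (10xxxxxx ✓), payload 110101.
Concatenate: 00101110101 = 0x175 (11 bits → U+0175).

U+0175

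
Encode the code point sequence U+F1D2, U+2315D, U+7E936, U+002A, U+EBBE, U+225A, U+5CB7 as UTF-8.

U+F1D2: 3-byte form → EF 87 92.
U+2315D: 4-byte form → F0 A3 85 9D.
U+7E936: 4-byte form → F1 BE A4 B6.
U+002A: 1-byte form → 2A.
U+EBBE: 3-byte form → EE AE BE.
U+225A: 3-byte form → E2 89 9A.
U+5CB7: 3-byte form → E5 B2 B7.
Concatenated (21 bytes): EF 87 92 F0 A3 85 9D F1 BE A4 B6 2A EE AE BE E2 89 9A E5 B2 B7.

EF 87 92 F0 A3 85 9D F1 BE A4 B6 2A EE AE BE E2 89 9A E5 B2 B7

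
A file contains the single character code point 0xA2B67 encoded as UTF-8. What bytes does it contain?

U+A2B67 = 0xA2B67 = 666471 decimal. In range U+10000–U+10FFFF → 4-byte form: 11110xxx 10xxxxxx 10xxxxxx 10xxxxxx.
Binary (21 bits): 010100010101101100111.
Split 3+6+6+6: 010 | 100010 | 101101 | 100111.
Byte 1: 11110010 = 0xF2.
Byte 2: 10100010 = 0xA2.
Byte 3: 10101101 = 0xAD.
Byte 4: 10100111 = 0xA7.

F2 A2 AD A7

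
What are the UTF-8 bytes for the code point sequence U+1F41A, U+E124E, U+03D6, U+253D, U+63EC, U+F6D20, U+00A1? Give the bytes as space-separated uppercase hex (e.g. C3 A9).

U+1F41A: 4-byte form → F0 9F 90 9A.
U+E124E: 4-byte form → F3 A1 89 8E.
U+03D6: 2-byte form → CF 96.
U+253D: 3-byte form → E2 94 BD.
U+63EC: 3-byte form → E6 8F AC.
U+F6D20: 4-byte form → F3 B6 B4 A0.
U+00A1: 2-byte form → C2 A1.
Concatenated (22 bytes): F0 9F 90 9A F3 A1 89 8E CF 96 E2 94 BD E6 8F AC F3 B6 B4 A0 C2 A1.

F0 9F 90 9A F3 A1 89 8E CF 96 E2 94 BD E6 8F AC F3 B6 B4 A0 C2 A1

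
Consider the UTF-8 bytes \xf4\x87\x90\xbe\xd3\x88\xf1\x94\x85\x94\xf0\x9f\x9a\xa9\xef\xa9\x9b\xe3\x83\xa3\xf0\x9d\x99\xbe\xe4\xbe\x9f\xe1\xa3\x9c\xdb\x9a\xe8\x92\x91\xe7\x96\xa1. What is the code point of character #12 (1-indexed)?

Offset 0: leading byte 0xF4 = 11110100 → 4-byte char #1 = F4 87 90 BE.
Offset 4: leading byte 0xD3 = 11010011 → 2-byte char #2 = D3 88.
Offset 6: leading byte 0xF1 = 11110001 → 4-byte char #3 = F1 94 85 94.
Offset 10: leading byte 0xF0 = 11110000 → 4-byte char #4 = F0 9F 9A A9.
Offset 14: leading byte 0xEF = 11101111 → 3-byte char #5 = EF A9 9B.
Offset 17: leading byte 0xE3 = 11100011 → 3-byte char #6 = E3 83 A3.
Offset 20: leading byte 0xF0 = 11110000 → 4-byte char #7 = F0 9D 99 BE.
Offset 24: leading byte 0xE4 = 11100100 → 3-byte char #8 = E4 BE 9F.
Offset 27: leading byte 0xE1 = 11100001 → 3-byte char #9 = E1 A3 9C.
Offset 30: leading byte 0xDB = 11011011 → 2-byte char #10 = DB 9A.
Offset 32: leading byte 0xE8 = 11101000 → 3-byte char #11 = E8 92 91.
Offset 35: leading byte 0xE7 = 11100111 → 3-byte char #12 = E7 96 A1.
Leading byte 0xE7 = 11100111 matches 1110xxxx → 3-byte sequence.
Byte 1: 0xE7 = 11100111, payload 0111 (4 bits).
Byte 2: 0x96 = 10010110 (10xxxxxx ✓), payload 010110.
Byte 3: 0xA1 = 10100001 (10xxxxxx ✓), payload 100001.
Concatenate: 0111010110100001 = 0x75A1 (16 bits → U+75A1).

U+75A1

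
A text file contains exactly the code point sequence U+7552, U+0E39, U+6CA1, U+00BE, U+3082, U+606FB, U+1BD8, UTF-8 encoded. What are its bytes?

E7 95 92 E0 B8 B9 E6 B2 A1 C2 BE E3 82 82 F1 A0 9B BB E1 AF 98

U+7552: 3-byte form → E7 95 92.
U+0E39: 3-byte form → E0 B8 B9.
U+6CA1: 3-byte form → E6 B2 A1.
U+00BE: 2-byte form → C2 BE.
U+3082: 3-byte form → E3 82 82.
U+606FB: 4-byte form → F1 A0 9B BB.
U+1BD8: 3-byte form → E1 AF 98.
Concatenated (21 bytes): E7 95 92 E0 B8 B9 E6 B2 A1 C2 BE E3 82 82 F1 A0 9B BB E1 AF 98.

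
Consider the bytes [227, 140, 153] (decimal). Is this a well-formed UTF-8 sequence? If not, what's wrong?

valid

Leading byte 0xE3 = 11100011 → 3-byte form.
Continuation bytes 0x8C=10001100, 0x99=10011001 all match 10xxxxxx.
Decoded value 0x3319 is ≥ 0x800 (shortest form) and not a surrogate.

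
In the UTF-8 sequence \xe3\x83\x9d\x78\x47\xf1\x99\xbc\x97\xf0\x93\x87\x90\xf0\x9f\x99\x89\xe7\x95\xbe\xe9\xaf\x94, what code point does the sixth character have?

Offset 0: leading byte 0xE3 = 11100011 → 3-byte char #1 = E3 83 9D.
Offset 3: leading byte 0x78 = 01111000 → 1-byte char #2 = 78.
Offset 4: leading byte 0x47 = 01000111 → 1-byte char #3 = 47.
Offset 5: leading byte 0xF1 = 11110001 → 4-byte char #4 = F1 99 BC 97.
Offset 9: leading byte 0xF0 = 11110000 → 4-byte char #5 = F0 93 87 90.
Offset 13: leading byte 0xF0 = 11110000 → 4-byte char #6 = F0 9F 99 89.
Leading byte 0xF0 = 11110000 matches 11110xxx → 4-byte sequence.
Byte 1: 0xF0 = 11110000, payload 000 (3 bits).
Byte 2: 0x9F = 10011111 (10xxxxxx ✓), payload 011111.
Byte 3: 0x99 = 10011001 (10xxxxxx ✓), payload 011001.
Byte 4: 0x89 = 10001001 (10xxxxxx ✓), payload 001001.
Concatenate: 000011111011001001001 = 0x1F649 (21 bits → U+1F649).

U+1F649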